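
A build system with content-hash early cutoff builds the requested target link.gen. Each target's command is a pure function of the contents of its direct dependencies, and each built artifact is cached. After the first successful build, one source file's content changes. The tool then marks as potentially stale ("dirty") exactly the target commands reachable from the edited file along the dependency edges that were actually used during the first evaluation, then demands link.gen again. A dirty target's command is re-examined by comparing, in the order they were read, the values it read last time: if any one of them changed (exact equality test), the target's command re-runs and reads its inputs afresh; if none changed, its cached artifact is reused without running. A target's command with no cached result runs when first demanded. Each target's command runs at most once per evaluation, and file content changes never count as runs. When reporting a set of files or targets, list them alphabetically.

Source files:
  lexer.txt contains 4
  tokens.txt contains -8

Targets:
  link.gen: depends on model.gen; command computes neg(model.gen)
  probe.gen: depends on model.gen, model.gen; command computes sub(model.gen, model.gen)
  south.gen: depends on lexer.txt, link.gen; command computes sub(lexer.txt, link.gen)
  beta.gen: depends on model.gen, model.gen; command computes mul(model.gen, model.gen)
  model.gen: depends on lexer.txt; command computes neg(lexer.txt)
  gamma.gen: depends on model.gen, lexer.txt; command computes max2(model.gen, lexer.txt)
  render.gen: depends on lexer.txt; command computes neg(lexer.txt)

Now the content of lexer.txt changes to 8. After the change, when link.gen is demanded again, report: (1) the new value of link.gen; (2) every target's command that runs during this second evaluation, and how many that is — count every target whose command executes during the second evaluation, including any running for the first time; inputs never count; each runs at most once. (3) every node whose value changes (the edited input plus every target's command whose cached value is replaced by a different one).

New value of link.gen: 8.
Target commands that run: link.gen, model.gen — 2 in total.
Values that change: lexer.txt, link.gen, model.gen.

First evaluation (everything demanded from the output):
  model.gen = neg(4) = -4
  link.gen = neg(-4) = 4

Propagation after the edit:
  model.gen: runs — lexer.txt 4->8; result -8.
  link.gen: runs — model.gen -4->-8; result 8.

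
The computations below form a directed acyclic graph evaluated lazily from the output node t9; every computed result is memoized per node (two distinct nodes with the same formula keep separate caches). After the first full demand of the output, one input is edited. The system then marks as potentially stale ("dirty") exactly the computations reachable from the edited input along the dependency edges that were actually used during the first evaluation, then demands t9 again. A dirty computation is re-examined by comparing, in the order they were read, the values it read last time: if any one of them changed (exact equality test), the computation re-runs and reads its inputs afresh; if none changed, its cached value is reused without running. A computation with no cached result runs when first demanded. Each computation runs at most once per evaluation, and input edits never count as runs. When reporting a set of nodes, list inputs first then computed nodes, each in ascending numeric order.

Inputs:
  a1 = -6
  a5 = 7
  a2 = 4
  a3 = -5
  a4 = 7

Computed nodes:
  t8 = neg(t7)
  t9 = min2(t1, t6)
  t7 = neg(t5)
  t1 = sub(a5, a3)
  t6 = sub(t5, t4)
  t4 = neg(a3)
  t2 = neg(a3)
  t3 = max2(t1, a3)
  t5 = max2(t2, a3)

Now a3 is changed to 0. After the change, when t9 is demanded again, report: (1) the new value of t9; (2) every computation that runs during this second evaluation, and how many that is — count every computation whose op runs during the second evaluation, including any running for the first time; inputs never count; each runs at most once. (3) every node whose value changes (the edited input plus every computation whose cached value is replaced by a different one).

First demand of the output computes:
  t1 = sub(7, -5) = 12
  t2 = neg(-5) = 5
  t4 = neg(-5) = 5
  t5 = max2(5, -5) = 5
  t6 = sub(5, 5) = 0
  t9 = min2(12, 0) = 0

After the edit, cleaning proceeds:
  t1: a read changed (a3 -5->0) — executes, giving 7.
  t2: a read changed (a3 -5->0) — executes, giving 0.
  t4: a read changed (a3 -5->0) — executes, giving 0.
  t5: a read changed (t2 5->0; a3 -5->0) — executes, giving 0.
  t6: a read changed (t5 5->0; t4 5->0) — executes, giving 0 — identical to its old value.
  t9: a read changed (t1 12->7) — executes, giving 0 — identical to its old value.

Demanding t9 again yields 0.
6 computations run: t1, t2, t4, t5, t6, t9.
The nodes whose values change: a3, t1, t2, t4, t5.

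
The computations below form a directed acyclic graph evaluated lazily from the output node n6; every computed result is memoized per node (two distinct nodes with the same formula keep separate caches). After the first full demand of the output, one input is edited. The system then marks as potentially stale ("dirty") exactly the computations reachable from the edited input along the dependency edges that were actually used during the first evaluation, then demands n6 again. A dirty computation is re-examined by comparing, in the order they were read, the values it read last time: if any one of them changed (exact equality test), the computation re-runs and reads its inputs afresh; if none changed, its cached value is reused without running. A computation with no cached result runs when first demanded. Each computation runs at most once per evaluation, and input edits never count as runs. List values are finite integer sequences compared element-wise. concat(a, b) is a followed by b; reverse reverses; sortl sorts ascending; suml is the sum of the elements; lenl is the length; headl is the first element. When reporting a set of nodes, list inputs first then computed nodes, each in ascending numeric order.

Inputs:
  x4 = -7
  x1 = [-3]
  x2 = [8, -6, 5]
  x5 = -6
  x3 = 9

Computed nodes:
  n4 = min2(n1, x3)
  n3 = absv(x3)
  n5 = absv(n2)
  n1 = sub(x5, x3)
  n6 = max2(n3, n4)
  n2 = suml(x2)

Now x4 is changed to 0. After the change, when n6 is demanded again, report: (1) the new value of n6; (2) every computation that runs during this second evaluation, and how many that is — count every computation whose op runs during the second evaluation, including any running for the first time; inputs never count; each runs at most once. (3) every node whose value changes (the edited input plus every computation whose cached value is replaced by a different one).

Demanding n6 again yields 9.
0 computations run: none.
The nodes whose values change: x4.
Note the shortcut — nothing in the graph depends on x4 at all, so no recomputation happens.

First demand of the output computes:
  n1 = sub(-6, 9) = -15
  n3 = absv(9) = 9
  n4 = min2(-15, 9) = -15
  n6 = max2(9, -15) = 9

After the edit, cleaning proceeds:
  no node depends on x4 at all; the second demand re-runs nothing.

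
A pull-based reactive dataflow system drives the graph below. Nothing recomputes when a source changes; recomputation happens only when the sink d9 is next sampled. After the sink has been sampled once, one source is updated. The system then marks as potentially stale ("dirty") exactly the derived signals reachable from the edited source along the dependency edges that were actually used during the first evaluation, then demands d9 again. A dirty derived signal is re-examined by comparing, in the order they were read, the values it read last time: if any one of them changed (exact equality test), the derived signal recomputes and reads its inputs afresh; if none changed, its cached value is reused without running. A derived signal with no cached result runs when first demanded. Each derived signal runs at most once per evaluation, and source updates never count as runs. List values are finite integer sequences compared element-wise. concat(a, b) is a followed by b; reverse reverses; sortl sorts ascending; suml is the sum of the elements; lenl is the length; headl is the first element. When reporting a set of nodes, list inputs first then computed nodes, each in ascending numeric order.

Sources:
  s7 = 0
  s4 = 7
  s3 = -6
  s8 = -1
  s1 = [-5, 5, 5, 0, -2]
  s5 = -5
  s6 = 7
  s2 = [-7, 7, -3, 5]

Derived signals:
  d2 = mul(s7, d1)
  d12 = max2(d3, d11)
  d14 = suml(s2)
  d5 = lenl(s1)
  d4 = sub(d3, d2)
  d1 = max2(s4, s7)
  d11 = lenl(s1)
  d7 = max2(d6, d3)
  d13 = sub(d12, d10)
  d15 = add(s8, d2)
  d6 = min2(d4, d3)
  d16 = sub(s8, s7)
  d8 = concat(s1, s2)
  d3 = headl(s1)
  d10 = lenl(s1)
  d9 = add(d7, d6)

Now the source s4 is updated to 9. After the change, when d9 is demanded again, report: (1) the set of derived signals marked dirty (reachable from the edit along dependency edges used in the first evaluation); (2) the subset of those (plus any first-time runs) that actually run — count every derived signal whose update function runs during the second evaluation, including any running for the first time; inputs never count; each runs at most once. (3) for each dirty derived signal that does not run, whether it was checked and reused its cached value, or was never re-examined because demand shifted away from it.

Marked dirty: d1, d2, d4, d6, d7, d9.
Derived signals that run: d1, d2 — 2 in total.
Checked but reused from cache: d4, d6, d7, d9.
Key observation: the change is absorbed at d2 — it re-runs but produces the same value, and the output's value is unchanged.

First evaluation (everything demanded from the output):
  d1 = max2(7, 0) = 7
  d2 = mul(0, 7) = 0
  d3 = headl([-5, 5, 5, 0, -2]) = -5
  d4 = sub(-5, 0) = -5
  d6 = min2(-5, -5) = -5
  d7 = max2(-5, -5) = -5
  d9 = add(-5, -5) = -10

Propagation after the edit:
  d1: runs — s4 7->9; result 9.
  d2: runs — d1 7->9; result 0 (same value as before).
  d4: checked — values it read are unchanged (d3 unchanged, d2 unchanged); reused cached -5 without running.
  d6: checked — values it read are unchanged (d4 unchanged, d3 unchanged); reused cached -5 without running.
  d7: checked — values it read are unchanged (d6 unchanged, d3 unchanged); reused cached -5 without running.
  d9: checked — values it read are unchanged (d7 unchanged, d6 unchanged); reused cached -10 without running.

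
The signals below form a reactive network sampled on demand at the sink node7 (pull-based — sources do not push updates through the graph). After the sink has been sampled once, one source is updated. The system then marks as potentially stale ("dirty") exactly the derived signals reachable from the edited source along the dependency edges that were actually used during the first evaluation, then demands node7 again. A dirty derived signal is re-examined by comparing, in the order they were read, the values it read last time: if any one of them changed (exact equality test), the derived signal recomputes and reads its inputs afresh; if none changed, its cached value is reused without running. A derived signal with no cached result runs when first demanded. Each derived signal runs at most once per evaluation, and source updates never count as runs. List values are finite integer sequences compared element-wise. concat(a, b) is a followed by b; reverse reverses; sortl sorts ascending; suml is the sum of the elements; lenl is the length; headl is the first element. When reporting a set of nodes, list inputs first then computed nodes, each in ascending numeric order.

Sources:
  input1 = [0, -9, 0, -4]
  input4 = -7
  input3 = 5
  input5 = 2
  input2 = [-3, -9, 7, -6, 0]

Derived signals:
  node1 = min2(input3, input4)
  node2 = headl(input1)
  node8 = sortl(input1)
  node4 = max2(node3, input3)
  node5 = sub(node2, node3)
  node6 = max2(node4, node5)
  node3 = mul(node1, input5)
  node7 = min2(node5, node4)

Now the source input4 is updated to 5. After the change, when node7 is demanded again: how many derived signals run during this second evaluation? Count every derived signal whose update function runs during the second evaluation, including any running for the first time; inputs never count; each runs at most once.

Initial pass — values computed on the first demand:
  node1 = min2(5, -7) = -7
  node2 = headl([0, -9, 0, -4]) = 0
  node3 = mul(-7, 2) = -14
  node4 = max2(-14, 5) = 5
  node5 = sub(0, -14) = 14
  node7 = min2(14, 5) = 5

Second demand — change propagation:
  node1: re-runs because input4 -7->5; new result 5.
  node3: re-runs because node1 -7->5; new result 10.
  node4: re-runs because node3 -14->10; new result 10.
  node5: re-runs because node3 -14->10; new result -10.
  node7: re-runs because node5 14->-10; node4 5->10; new result -10.

Run set: node1, node3, node4, node5, node7 (5 run).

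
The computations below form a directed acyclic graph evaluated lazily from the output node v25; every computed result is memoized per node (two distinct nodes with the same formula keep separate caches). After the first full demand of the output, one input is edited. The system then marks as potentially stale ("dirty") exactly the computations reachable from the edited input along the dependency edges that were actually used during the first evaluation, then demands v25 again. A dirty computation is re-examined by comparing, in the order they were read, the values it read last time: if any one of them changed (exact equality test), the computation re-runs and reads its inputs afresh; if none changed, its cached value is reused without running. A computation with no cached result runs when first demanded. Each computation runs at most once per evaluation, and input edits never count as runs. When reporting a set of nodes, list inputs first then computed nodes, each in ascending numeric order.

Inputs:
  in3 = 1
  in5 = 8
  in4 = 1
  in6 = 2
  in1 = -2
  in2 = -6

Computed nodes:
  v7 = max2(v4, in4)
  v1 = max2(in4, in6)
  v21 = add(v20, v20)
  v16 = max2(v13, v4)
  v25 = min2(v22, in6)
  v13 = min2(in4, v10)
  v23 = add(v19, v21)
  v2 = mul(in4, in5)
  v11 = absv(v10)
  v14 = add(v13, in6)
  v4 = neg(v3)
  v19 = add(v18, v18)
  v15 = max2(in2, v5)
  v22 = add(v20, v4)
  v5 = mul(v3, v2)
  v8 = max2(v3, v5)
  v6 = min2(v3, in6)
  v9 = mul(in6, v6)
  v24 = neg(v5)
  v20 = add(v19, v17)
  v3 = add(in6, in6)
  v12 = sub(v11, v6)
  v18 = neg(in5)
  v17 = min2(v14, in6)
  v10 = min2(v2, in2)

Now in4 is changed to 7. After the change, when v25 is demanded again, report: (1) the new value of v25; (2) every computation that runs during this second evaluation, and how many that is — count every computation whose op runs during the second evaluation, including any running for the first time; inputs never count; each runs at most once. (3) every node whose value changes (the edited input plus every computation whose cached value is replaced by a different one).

Demanding v25 again yields -24.
3 computations run: v2, v10, v13.
The nodes whose values change: in4, v2.
Note where the cutoff bites: v14 is checked, finds nothing changed, and keeps its cache.

First demand of the output computes:
  v2 = mul(1, 8) = 8
  v3 = add(2, 2) = 4
  v4 = neg(4) = -4
  v10 = min2(8, -6) = -6
  v13 = min2(1, -6) = -6
  v14 = add(-6, 2) = -4
  v17 = min2(-4, 2) = -4
  v18 = neg(8) = -8
  v19 = add(-8, -8) = -16
  v20 = add(-16, -4) = -20
  v22 = add(-20, -4) = -24
  v25 = min2(-24, 2) = -24

After the edit, cleaning proceeds:
  v2: a read changed (in4 1->7) — executes, giving 56.
  v10: a read changed (v2 8->56) — executes, giving -6 — identical to its old value.
  v13: a read changed (in4 1->7) — executes, giving -6 — identical to its old value.
  v14: dirty, but its reads are unchanged (v13 unchanged, in6 unchanged); cached -4 stands.
  v17: dirty, but its reads are unchanged (v14 unchanged, in6 unchanged); cached -4 stands.
  v20: dirty, but its reads are unchanged (v19 unchanged, v17 unchanged); cached -20 stands.
  v22: dirty, but its reads are unchanged (v20 unchanged, v4 unchanged); cached -24 stands.
  v25: dirty, but its reads are unchanged (v22 unchanged, in6 unchanged); cached -24 stands.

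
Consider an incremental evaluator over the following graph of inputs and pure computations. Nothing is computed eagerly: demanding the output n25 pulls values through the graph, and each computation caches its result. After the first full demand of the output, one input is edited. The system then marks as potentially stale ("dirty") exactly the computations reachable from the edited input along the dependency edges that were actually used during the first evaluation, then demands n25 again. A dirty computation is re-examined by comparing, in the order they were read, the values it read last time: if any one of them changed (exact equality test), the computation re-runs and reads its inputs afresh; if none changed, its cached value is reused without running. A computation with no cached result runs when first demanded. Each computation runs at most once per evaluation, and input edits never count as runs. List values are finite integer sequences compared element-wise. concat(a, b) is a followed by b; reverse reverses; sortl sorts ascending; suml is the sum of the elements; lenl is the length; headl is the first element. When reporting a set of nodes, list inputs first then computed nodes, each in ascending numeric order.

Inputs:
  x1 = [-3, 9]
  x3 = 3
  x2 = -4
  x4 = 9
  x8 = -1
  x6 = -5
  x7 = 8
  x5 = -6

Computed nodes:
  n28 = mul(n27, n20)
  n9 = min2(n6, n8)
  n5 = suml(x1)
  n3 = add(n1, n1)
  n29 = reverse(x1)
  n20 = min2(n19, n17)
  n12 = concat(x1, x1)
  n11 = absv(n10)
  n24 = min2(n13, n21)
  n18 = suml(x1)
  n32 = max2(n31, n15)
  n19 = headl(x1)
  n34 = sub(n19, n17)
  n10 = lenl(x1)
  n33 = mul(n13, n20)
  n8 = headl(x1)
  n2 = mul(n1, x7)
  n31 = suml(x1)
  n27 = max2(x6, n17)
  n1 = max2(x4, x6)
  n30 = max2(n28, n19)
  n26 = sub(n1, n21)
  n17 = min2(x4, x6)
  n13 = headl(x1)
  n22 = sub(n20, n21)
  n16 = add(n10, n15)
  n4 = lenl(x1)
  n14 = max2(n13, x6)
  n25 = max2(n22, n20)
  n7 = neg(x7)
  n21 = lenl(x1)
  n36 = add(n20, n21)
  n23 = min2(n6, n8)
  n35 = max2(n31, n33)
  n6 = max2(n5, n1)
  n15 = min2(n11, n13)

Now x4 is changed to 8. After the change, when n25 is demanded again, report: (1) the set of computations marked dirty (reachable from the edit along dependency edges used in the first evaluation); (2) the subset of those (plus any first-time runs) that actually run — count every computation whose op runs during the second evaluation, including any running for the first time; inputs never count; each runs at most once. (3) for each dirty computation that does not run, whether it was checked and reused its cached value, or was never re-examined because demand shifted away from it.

Dirty set: n17, n20, n22, n25.
Run set: n17 (1 run).
Re-examined without running (cache reused): n20, n22, n25.
The important point: n17 recomputes to an identical value, and the output ends up unchanged.

Initial pass — values computed on the first demand:
  n17 = min2(9, -5) = -5
  n19 = headl([-3, 9]) = -3
  n20 = min2(-3, -5) = -5
  n21 = lenl([-3, 9]) = 2
  n22 = sub(-5, 2) = -7
  n25 = max2(-7, -5) = -5

Second demand — change propagation:
  n17: re-runs because x4 9->8; new result -5 (unchanged).
  n20: re-examined; everything it read last time is the same (n19 unchanged, n17 unchanged) — cache -5 kept, no run.
  n22: re-examined; everything it read last time is the same (n20 unchanged, n21 unchanged) — cache -7 kept, no run.
  n25: re-examined; everything it read last time is the same (n22 unchanged, n20 unchanged) — cache -5 kept, no run.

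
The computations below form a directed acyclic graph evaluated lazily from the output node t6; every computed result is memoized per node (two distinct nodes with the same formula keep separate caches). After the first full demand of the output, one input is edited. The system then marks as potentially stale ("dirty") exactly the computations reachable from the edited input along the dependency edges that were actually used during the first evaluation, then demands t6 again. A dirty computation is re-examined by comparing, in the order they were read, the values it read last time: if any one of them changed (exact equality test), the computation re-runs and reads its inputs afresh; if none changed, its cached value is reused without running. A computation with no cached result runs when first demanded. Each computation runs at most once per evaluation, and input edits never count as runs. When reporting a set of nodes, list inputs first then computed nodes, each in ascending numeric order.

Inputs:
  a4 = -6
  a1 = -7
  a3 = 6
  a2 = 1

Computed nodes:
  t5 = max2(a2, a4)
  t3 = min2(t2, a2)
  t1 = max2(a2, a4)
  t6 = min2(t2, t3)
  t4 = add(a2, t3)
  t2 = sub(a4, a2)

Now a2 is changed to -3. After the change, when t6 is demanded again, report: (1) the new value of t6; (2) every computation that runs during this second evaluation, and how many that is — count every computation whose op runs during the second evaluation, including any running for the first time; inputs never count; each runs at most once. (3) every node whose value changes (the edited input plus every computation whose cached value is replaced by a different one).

First demand of the output computes:
  t2 = sub(-6, 1) = -7
  t3 = min2(-7, 1) = -7
  t6 = min2(-7, -7) = -7

After the edit, cleaning proceeds:
  t2: a read changed (a2 1->-3) — executes, giving -3.
  t3: a read changed (t2 -7->-3; a2 1->-3) — executes, giving -3.
  t6: a read changed (t2 -7->-3; t3 -7->-3) — executes, giving -3.

Demanding t6 again yields -3.
3 computations run: t2, t3, t6.
The nodes whose values change: a2, t2, t3, t6.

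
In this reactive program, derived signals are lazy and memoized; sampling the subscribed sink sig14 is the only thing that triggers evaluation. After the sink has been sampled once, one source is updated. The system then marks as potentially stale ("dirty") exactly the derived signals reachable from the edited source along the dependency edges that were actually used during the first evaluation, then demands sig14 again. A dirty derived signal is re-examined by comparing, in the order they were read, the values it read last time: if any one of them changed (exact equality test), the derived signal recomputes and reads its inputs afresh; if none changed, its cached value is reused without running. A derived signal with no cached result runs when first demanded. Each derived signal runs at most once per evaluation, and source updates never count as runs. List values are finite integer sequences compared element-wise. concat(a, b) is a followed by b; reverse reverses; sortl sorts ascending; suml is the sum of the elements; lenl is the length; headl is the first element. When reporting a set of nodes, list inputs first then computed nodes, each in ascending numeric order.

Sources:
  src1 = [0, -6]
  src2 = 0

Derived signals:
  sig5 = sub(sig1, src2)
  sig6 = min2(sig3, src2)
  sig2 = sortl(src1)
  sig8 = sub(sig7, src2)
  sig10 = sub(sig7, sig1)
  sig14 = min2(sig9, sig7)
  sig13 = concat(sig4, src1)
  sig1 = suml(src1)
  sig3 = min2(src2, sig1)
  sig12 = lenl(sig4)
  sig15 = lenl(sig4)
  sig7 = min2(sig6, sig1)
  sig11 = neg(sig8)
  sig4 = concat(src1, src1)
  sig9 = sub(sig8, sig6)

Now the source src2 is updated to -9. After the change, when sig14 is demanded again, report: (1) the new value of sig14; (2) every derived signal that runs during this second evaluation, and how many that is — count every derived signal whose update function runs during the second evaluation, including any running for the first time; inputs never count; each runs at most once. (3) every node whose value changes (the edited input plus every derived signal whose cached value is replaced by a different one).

Demanding sig14 again yields -9.
6 derived signals run: sig3, sig6, sig7, sig8, sig9, sig14.
The nodes whose values change: src2, sig3, sig6, sig7, sig8, sig9, sig14.

First demand of the output computes:
  sig1 = suml([0, -6]) = -6
  sig3 = min2(0, -6) = -6
  sig6 = min2(-6, 0) = -6
  sig7 = min2(-6, -6) = -6
  sig8 = sub(-6, 0) = -6
  sig9 = sub(-6, -6) = 0
  sig14 = min2(0, -6) = -6

After the edit, cleaning proceeds:
  sig3: a read changed (src2 0->-9) — executes, giving -9.
  sig6: a read changed (sig3 -6->-9; src2 0->-9) — executes, giving -9.
  sig7: a read changed (sig6 -6->-9) — executes, giving -9.
  sig8: a read changed (sig7 -6->-9; src2 0->-9) — executes, giving 0.
  sig9: a read changed (sig8 -6->0; sig6 -6->-9) — executes, giving 9.
  sig14: a read changed (sig9 0->9; sig7 -6->-9) — executes, giving -9.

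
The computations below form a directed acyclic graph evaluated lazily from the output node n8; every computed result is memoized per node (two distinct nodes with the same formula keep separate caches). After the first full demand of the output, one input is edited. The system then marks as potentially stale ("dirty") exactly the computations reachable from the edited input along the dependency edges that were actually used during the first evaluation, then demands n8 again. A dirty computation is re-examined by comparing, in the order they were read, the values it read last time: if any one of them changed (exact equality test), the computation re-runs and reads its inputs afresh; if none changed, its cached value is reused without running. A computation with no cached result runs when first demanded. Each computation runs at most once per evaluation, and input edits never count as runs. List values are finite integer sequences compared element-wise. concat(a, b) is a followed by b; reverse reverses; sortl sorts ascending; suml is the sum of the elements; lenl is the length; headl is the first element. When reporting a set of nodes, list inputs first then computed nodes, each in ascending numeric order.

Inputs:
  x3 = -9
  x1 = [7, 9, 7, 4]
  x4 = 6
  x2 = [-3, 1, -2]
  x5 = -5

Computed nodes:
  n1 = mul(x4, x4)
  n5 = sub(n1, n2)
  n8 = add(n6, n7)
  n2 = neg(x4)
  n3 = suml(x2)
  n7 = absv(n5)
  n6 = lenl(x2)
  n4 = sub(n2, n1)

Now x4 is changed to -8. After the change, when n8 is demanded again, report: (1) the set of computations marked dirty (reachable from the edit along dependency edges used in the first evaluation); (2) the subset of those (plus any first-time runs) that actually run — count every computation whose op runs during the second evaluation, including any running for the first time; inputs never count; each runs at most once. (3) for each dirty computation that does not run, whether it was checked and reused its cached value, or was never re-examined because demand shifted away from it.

The edit dirties: n1, n2, n5, n7, n8.
5 computations run: n1, n2, n5, n7, n8.
No dirty computation escaped a run.

First demand of the output computes:
  n1 = mul(6, 6) = 36
  n2 = neg(6) = -6
  n5 = sub(36, -6) = 42
  n6 = lenl([-3, 1, -2]) = 3
  n7 = absv(42) = 42
  n8 = add(3, 42) = 45

After the edit, cleaning proceeds:
  n1: a read changed (x4 6->-8; x4 6->-8) — executes, giving 64.
  n2: a read changed (x4 6->-8) — executes, giving 8.
  n5: a read changed (n1 36->64; n2 -6->8) — executes, giving 56.
  n7: a read changed (n5 42->56) — executes, giving 56.
  n8: a read changed (n7 42->56) — executes, giving 59.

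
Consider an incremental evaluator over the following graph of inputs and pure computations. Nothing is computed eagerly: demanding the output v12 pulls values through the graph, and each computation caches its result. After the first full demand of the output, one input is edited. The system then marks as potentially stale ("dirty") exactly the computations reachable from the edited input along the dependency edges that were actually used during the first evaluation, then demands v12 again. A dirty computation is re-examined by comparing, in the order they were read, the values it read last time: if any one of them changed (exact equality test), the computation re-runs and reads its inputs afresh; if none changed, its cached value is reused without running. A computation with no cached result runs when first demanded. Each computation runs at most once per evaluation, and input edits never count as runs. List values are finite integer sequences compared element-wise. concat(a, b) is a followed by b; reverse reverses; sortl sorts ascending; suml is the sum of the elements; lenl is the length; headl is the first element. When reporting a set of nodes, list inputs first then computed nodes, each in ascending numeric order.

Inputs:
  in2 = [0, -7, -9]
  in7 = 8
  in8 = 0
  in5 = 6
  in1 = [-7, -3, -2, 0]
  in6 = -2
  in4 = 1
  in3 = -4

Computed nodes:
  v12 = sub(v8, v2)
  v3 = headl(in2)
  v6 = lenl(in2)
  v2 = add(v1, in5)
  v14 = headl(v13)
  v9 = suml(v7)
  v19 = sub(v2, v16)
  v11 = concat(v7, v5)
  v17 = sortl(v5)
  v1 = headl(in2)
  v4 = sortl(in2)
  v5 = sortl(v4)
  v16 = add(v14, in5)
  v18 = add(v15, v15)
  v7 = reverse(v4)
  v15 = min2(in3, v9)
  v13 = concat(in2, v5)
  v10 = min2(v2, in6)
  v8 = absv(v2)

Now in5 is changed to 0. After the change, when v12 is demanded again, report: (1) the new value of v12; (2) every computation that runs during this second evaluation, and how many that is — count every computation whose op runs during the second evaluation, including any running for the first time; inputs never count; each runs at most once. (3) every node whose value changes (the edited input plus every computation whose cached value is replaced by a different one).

v12 now evaluates to 0.
Run set: v2, v8, v12 (3 run).
Changed values: in5, v2, v8.

Initial pass — values computed on the first demand:
  v1 = headl([0, -7, -9]) = 0
  v2 = add(0, 6) = 6
  v8 = absv(6) = 6
  v12 = sub(6, 6) = 0

Second demand — change propagation:
  v2: re-runs because in5 6->0; new result 0.
  v8: re-runs because v2 6->0; new result 0.
  v12: re-runs because v8 6->0; v2 6->0; new result 0 (unchanged).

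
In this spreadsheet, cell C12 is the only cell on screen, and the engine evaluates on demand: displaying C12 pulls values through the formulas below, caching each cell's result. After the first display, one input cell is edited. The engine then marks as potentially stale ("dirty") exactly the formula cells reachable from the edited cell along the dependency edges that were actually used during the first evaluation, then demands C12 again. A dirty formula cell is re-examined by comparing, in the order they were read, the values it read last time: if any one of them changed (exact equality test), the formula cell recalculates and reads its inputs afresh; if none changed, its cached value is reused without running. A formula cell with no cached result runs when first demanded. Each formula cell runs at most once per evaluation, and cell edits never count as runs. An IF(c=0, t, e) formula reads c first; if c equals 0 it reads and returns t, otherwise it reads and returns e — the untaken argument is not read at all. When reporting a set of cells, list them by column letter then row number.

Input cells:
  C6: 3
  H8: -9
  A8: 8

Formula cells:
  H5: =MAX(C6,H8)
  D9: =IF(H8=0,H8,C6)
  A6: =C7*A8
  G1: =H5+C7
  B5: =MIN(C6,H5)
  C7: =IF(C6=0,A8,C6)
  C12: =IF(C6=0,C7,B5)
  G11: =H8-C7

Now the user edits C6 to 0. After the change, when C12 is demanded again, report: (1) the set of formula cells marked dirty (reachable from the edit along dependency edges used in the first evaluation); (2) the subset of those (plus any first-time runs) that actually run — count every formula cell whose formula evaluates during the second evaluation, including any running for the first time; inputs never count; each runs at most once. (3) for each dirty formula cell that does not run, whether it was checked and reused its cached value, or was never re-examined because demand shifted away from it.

Dirty set: B5, C12, H5.
Run set: C7, C12 (2 run).
Left stale — demand moved off them: B5, H5.
The important point: the flipped condition redirects demand; B5, H5 are left stale, never re-checked.

Initial pass — values computed on the first demand:
  H5 = MAX(3, -9) = 3
  B5 = MIN(3, 3) = 3
  C12 = IF(C6=0: C6=3 -> else branch B5) = 3

Second demand — change propagation:
  C7: newly demanded (no cache) — executes and yields 8.
  H5: dirty yet unreached — the second evaluation never asks for it.
  B5: dirty yet unreached — the second evaluation never asks for it.
  C12: re-runs because C6 3->0; new result 8.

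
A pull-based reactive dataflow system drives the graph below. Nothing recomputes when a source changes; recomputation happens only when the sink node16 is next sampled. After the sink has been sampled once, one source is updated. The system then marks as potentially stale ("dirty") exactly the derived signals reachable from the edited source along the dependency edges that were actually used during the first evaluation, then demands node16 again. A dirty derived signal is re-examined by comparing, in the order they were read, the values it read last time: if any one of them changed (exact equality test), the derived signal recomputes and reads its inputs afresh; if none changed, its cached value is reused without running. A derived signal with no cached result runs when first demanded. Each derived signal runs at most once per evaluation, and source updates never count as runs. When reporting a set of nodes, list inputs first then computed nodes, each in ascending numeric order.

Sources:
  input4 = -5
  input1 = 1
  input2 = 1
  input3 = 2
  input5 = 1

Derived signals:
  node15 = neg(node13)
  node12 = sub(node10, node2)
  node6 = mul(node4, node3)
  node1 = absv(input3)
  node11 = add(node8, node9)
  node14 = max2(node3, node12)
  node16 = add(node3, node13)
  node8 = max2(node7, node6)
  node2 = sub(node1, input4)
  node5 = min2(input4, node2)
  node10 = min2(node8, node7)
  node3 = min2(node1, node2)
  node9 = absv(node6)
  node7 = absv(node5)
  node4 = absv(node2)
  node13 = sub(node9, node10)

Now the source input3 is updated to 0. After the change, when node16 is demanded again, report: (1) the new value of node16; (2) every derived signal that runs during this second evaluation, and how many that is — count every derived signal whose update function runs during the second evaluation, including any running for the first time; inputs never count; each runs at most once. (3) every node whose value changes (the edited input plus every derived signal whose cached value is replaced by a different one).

New value of node16: -5.
Derived signals that run: node1, node2, node3, node4, node5, node6, node8, node9, node10, node13, node16 — 11 in total.
Values that change: input3, node1, node2, node3, node4, node6, node8, node9, node13, node16.
Key observation: the cutoff stops propagation at node7 — its inputs' values are unchanged, so it reuses its cache.

First evaluation (everything demanded from the output):
  node1 = absv(2) = 2
  node2 = sub(2, -5) = 7
  node3 = min2(2, 7) = 2
  node4 = absv(7) = 7
  node5 = min2(-5, 7) = -5
  node6 = mul(7, 2) = 14
  node7 = absv(-5) = 5
  node8 = max2(5, 14) = 14
  node9 = absv(14) = 14
  node10 = min2(14, 5) = 5
  node13 = sub(14, 5) = 9
  node16 = add(2, 9) = 11

Propagation after the edit:
  node1: runs — input3 2->0; result 0.
  node2: runs — node1 2->0; result 5.
  node3: runs — node1 2->0; node2 7->5; result 0.
  node4: runs — node2 7->5; result 5.
  node5: runs — node2 7->5; result -5 (same value as before).
  node6: runs — node4 7->5; node3 2->0; result 0.
  node7: checked — values it read are unchanged (node5 unchanged); reused cached 5 without running.
  node8: runs — node6 14->0; result 5.
  node9: runs — node6 14->0; result 0.
  node10: runs — node8 14->5; result 5 (same value as before).
  node13: runs — node9 14->0; result -5.
  node16: runs — node3 2->0; node13 9->-5; result -5.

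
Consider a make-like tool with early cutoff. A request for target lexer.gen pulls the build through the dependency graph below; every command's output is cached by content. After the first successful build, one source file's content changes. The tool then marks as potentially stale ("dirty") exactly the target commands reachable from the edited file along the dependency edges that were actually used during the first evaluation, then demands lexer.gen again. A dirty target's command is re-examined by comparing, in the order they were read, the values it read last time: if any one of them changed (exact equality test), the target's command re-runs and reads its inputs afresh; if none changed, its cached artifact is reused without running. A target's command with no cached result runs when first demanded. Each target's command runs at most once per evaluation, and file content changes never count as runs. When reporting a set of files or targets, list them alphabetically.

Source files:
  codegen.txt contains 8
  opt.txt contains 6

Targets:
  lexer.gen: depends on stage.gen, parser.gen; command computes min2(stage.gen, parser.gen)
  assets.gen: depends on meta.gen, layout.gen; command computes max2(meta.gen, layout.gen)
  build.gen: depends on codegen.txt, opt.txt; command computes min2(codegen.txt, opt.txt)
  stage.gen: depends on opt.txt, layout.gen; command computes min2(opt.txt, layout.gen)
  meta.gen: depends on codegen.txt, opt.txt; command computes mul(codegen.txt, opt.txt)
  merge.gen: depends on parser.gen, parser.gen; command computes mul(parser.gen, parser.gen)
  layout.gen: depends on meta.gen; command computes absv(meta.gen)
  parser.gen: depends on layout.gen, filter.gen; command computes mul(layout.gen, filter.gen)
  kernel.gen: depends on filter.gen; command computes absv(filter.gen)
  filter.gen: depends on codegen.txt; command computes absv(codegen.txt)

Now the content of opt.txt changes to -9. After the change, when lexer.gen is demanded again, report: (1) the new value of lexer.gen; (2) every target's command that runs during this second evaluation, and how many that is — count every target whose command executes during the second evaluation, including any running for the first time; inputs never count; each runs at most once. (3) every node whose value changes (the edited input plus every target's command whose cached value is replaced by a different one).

First demand of the output computes:
  filter.gen = absv(8) = 8
  meta.gen = mul(8, 6) = 48
  layout.gen = absv(48) = 48
  parser.gen = mul(48, 8) = 384
  stage.gen = min2(6, 48) = 6
  lexer.gen = min2(6, 384) = 6

After the edit, cleaning proceeds:
  meta.gen: a read changed (opt.txt 6->-9) — executes, giving -72.
  layout.gen: a read changed (meta.gen 48->-72) — executes, giving 72.
  parser.gen: a read changed (layout.gen 48->72) — executes, giving 576.
  stage.gen: a read changed (opt.txt 6->-9; layout.gen 48->72) — executes, giving -9.
  lexer.gen: a read changed (stage.gen 6->-9; parser.gen 384->576) — executes, giving -9.

Demanding lexer.gen again yields -9.
5 target commands run: layout.gen, lexer.gen, meta.gen, parser.gen, stage.gen.
The nodes whose values change: layout.gen, lexer.gen, meta.gen, opt.txt, parser.gen, stage.gen.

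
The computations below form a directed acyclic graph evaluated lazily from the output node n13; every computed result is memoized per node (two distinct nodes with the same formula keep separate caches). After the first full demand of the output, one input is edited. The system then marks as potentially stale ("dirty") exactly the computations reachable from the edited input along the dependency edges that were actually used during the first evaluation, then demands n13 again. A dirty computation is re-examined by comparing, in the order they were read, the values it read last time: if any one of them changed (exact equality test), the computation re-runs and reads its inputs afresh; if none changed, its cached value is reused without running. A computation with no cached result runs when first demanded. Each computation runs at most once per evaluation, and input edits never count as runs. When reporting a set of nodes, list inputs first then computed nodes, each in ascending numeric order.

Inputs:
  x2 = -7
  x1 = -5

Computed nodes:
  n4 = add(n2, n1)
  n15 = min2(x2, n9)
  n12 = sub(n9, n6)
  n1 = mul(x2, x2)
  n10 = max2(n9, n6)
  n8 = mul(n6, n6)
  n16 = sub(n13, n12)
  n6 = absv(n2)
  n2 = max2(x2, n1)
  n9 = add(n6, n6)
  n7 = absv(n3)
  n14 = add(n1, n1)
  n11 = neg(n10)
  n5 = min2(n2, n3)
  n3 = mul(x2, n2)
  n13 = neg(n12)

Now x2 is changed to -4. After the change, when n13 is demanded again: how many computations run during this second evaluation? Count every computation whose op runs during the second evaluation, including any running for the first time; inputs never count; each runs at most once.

6 computations run: n1, n2, n6, n9, n12, n13.

First demand of the output computes:
  n1 = mul(-7, -7) = 49
  n2 = max2(-7, 49) = 49
  n6 = absv(49) = 49
  n9 = add(49, 49) = 98
  n12 = sub(98, 49) = 49
  n13 = neg(49) = -49

After the edit, cleaning proceeds:
  n1: a read changed (x2 -7->-4; x2 -7->-4) — executes, giving 16.
  n2: a read changed (x2 -7->-4; n1 49->16) — executes, giving 16.
  n6: a read changed (n2 49->16) — executes, giving 16.
  n9: a read changed (n6 49->16; n6 49->16) — executes, giving 32.
  n12: a read changed (n9 98->32; n6 49->16) — executes, giving 16.
  n13: a read changed (n12 49->16) — executes, giving -16.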